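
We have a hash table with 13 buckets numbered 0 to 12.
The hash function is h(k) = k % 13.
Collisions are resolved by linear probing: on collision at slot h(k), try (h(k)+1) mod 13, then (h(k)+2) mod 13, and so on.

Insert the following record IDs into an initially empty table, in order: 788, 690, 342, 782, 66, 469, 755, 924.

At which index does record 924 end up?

788 hashes to 8; slot 8 is free => place at 8.
690 hashes to 1; slot 1 is free => place at 1.
342 hashes to 4; slot 4 is free => place at 4.
782 hashes to 2; slot 2 is free => place at 2.
66 hashes to 1; 1,2 taken => place at 3.
469 hashes to 1; 1,2,3,4 taken => place at 5.
755 hashes to 1; 1,2,3,4,5 taken => place at 6.
924 hashes to 1; 1,2,3,4,5,6 taken => place at 7.
Table: [-, 690, 782, 66, 342, 469, 755, 924, 788, -, -, -, -]

7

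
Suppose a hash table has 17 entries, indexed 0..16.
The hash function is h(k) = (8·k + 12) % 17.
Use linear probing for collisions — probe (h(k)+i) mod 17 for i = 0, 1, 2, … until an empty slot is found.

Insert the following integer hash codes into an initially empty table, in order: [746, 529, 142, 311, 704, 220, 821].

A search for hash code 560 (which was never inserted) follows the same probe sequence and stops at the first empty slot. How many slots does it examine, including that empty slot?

746 hashes to 13; slot 13 is free -> place at 13.
529 hashes to 11; slot 11 is free -> place at 11.
142 hashes to 9; slot 9 is free -> place at 9.
311 hashes to 1; slot 1 is free -> place at 1.
704 hashes to 0; slot 0 is free -> place at 0.
220 hashes to 4; slot 4 is free -> place at 4.
821 hashes to 1; 1 taken -> place at 2.
Table: [704, 311, 821, ∅, 220, ∅, ∅, ∅, ∅, 142, ∅, 529, ∅, 746, ∅, ∅, ∅]
Lookup 560: h=4, probe 4,5 → slot 5 empty, not found.

2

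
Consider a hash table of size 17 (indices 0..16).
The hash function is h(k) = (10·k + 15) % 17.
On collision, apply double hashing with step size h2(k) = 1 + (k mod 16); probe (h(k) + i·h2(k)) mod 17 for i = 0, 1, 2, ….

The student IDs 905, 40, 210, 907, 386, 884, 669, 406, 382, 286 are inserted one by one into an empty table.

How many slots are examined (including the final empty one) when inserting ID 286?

2

905 hashes to 4; slot 4 is free → place at 4.
40 hashes to 7; slot 7 is free → place at 7.
210 hashes to 7, h2=3; 7 taken → place at 10.
907 hashes to 7, h2=12; 7 taken → place at 2.
386 hashes to 16; slot 16 is free → place at 16.
884 hashes to 15; slot 15 is free → place at 15.
669 hashes to 7, h2=14; 7,4 taken → place at 1.
406 hashes to 12; slot 12 is free → place at 12.
382 hashes to 10, h2=15; 10 taken → place at 8.
286 hashes to 2, h2=15; 2 taken → place at 0.
Table: [286, 669, 907, ., 905, ., ., 40, 382, ., 210, ., 406, ., ., 884, 386]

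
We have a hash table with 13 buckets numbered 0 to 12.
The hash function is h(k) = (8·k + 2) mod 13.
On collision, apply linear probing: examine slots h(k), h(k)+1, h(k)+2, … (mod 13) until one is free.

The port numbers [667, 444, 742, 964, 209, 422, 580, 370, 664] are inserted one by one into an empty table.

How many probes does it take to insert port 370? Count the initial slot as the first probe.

Insert 667: h=8, slot 8 empty => index 8.
Insert 444: h=5, slot 5 empty => index 5.
Insert 742: h=10, slot 10 empty => index 10.
Insert 964: h=5, slot 5 occupied => index 6.
Insert 209: h=10, slot 10 occupied => index 11.
Insert 422: h=11, slot 11 occupied => index 12.
Insert 580: h=1, slot 1 empty => index 1.
Insert 370: h=11, slots 11,12 occupied => index 0.
Insert 664: h=10, slots 10,11,12,0,1 occupied => index 2.
Table: [370, 580, 664, —, —, 444, 964, —, 667, —, 742, 209, 422]

3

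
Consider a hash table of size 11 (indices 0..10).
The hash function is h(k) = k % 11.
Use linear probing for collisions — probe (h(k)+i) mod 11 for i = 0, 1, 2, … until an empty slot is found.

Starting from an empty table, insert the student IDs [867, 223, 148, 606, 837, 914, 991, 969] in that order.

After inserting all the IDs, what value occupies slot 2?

837

867 hashes to 9; slot 9 is free => place at 9.
223 hashes to 3; slot 3 is free => place at 3.
148 hashes to 5; slot 5 is free => place at 5.
606 hashes to 1; slot 1 is free => place at 1.
837 hashes to 1; 1 taken => place at 2.
914 hashes to 1; 1,2,3 taken => place at 4.
991 hashes to 1; 1,2,3,4,5 taken => place at 6.
969 hashes to 1; 1,2,3,4,5,6 taken => place at 7.
Table: [∅, 606, 837, 223, 914, 148, 991, 969, ∅, 867, ∅]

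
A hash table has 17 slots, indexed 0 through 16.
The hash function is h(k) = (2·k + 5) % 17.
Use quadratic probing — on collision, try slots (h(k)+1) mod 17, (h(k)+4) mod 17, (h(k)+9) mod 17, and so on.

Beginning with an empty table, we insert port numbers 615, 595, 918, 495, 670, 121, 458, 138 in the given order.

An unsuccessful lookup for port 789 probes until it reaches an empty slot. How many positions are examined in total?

615 hashes to 11; slot 11 is free -> place at 11.
595 hashes to 5; slot 5 is free -> place at 5.
918 hashes to 5; 5 taken -> place at 6.
495 hashes to 9; slot 9 is free -> place at 9.
670 hashes to 2; slot 2 is free -> place at 2.
121 hashes to 9; 9 taken -> place at 10.
458 hashes to 3; slot 3 is free -> place at 3.
138 hashes to 9; 9,10 taken -> place at 13.
Table: [∅, ∅, 670, 458, ∅, 595, 918, ∅, ∅, 495, 121, 615, ∅, 138, ∅, ∅, ∅]
Lookup 789: h=2, probe 2,3,6,11,1 → slot 1 empty, not found.

5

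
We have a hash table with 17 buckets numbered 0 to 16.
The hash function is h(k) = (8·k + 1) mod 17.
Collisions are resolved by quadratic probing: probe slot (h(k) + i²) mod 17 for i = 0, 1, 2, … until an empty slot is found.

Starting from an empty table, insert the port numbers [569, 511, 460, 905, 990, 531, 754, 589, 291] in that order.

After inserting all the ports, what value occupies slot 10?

Insert 569: h=14, slot 14 empty => index 14.
Insert 511: h=9, slot 9 empty => index 9.
Insert 460: h=9, slot 9 occupied => index 10.
Insert 905: h=16, slot 16 empty => index 16.
Insert 990: h=16, slot 16 occupied => index 0.
Insert 531: h=16, slots 16,0 occupied => index 3.
Insert 754: h=15, slot 15 empty => index 15.
Insert 589: h=4, slot 4 empty => index 4.
Insert 291: h=0, slot 0 occupied => index 1.
Table: [990, 291, ∅, 531, 589, ∅, ∅, ∅, ∅, 511, 460, ∅, ∅, ∅, 569, 754, 905]

460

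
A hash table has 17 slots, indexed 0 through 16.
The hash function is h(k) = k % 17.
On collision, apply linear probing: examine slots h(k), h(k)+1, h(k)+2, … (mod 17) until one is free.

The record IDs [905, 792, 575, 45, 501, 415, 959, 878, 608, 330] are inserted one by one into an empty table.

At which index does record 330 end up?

15

905: h=4 => slot 4
792: h=10 => slot 10
575: h=14 => slot 14
45: h=11 => slot 11
501: h=8 => slot 8
415: h=7 => slot 7
959: h=7, probe 7,8,9 => slot 9
878: h=11, probe 11,12 => slot 12
608: h=13 => slot 13
330: h=7, probe 7,8,9,10,11,12,13,14,15 => slot 15
Table: [_, _, _, _, 905, _, _, 415, 501, 959, 792, 45, 878, 608, 575, 330, _]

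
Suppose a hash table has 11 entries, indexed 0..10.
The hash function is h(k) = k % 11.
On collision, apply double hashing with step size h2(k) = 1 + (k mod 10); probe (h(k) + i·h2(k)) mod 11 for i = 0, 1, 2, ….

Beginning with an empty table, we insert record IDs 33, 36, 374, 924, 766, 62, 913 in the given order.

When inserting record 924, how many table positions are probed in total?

33 hashes to 0; slot 0 is free => place at 0.
36 hashes to 3; slot 3 is free => place at 3.
374 hashes to 0, h2=5; 0 taken => place at 5.
924 hashes to 0, h2=5; 0,5 taken => place at 10.
766 hashes to 7; slot 7 is free => place at 7.
62 hashes to 7, h2=3; 7,10 taken => place at 2.
913 hashes to 0, h2=4; 0 taken => place at 4.
Table: [33, -, 62, 36, 913, 374, -, 766, -, -, 924]

3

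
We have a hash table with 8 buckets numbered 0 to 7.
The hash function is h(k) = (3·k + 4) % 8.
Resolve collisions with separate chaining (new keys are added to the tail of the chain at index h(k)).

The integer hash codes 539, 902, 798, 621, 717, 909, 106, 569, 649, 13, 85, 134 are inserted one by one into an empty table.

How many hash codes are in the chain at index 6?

539 -> bucket 5
902 -> bucket 6
798 -> bucket 6 (collision)
621 -> bucket 3
717 -> bucket 3 (collision)
909 -> bucket 3 (collision)
106 -> bucket 2
569 -> bucket 7
649 -> bucket 7 (collision)
13 -> bucket 3 (collision)
85 -> bucket 3 (collision)
134 -> bucket 6 (collision)
Final buckets:
0: ∅
1: ∅
2: 106
3: 621 -> 717 -> 909 -> 13 -> 85
4: ∅
5: 539
6: 902 -> 798 -> 134
7: 569 -> 649

3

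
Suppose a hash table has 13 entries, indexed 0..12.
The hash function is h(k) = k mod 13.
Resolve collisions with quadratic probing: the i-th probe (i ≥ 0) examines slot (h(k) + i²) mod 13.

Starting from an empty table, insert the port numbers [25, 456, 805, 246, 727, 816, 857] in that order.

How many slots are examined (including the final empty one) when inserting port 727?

25: h=12 => slot 12
456: h=1 => slot 1
805: h=12, probe 12,0 => slot 0
246: h=12, probe 12,0,3 => slot 3
727: h=12, probe 12,0,3,8 => slot 8
816: h=10 => slot 10
857: h=12, probe 12,0,3,8,2 => slot 2
Table: [805, 456, 857, 246, _, _, _, _, 727, _, 816, _, 25]

4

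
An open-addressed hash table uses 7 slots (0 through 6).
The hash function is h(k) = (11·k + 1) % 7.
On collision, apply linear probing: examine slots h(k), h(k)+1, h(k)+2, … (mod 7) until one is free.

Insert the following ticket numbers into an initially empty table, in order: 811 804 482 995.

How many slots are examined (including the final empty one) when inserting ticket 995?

3

Insert 811: h=4, slot 4 empty => index 4.
Insert 804: h=4, slot 4 occupied => index 5.
Insert 482: h=4, slots 4,5 occupied => index 6.
Insert 995: h=5, slots 5,6 occupied => index 0.
Table: [995, ., ., ., 811, 804, 482]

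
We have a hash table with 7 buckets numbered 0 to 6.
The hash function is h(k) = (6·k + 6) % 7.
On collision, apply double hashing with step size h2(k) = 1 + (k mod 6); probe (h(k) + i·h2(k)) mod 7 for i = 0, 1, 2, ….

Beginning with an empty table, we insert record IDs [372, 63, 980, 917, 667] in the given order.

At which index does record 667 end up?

372 hashes to 5; slot 5 is free -> place at 5.
63 hashes to 6; slot 6 is free -> place at 6.
980 hashes to 6, h2=3; 6 taken -> place at 2.
917 hashes to 6, h2=6; 6,5 taken -> place at 4.
667 hashes to 4, h2=2; 4,6 taken -> place at 1.
Table: [., 667, 980, ., 917, 372, 63]

1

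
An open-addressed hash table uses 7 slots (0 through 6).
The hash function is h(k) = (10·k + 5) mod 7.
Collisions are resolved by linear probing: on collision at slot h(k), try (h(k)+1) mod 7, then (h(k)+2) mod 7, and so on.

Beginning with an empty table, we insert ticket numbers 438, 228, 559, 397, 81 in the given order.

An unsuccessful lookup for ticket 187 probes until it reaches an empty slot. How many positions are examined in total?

Insert 438: h=3, slot 3 empty => index 3.
Insert 228: h=3, slot 3 occupied => index 4.
Insert 559: h=2, slot 2 empty => index 2.
Insert 397: h=6, slot 6 empty => index 6.
Insert 81: h=3, slots 3,4 occupied => index 5.
Table: [∅, ∅, 559, 438, 228, 81, 397]
Lookup 187: h=6, probe 6,0 → slot 0 empty, not found.

2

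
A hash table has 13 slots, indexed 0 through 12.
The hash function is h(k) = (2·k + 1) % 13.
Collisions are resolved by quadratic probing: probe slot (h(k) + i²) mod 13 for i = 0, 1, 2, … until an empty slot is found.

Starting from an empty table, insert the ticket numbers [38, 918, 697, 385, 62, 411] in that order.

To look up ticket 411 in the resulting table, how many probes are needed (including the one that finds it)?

38 hashes to 12; slot 12 is free → place at 12.
918 hashes to 4; slot 4 is free → place at 4.
697 hashes to 4; 4 taken → place at 5.
385 hashes to 4; 4,5 taken → place at 8.
62 hashes to 8; 8 taken → place at 9.
411 hashes to 4; 4,5,8 taken → place at 0.
Table: [411, _, _, _, 918, 697, _, _, 385, 62, _, _, 38]
Lookup 411: h=4, probe 4,5,8,0 → found at 0.

4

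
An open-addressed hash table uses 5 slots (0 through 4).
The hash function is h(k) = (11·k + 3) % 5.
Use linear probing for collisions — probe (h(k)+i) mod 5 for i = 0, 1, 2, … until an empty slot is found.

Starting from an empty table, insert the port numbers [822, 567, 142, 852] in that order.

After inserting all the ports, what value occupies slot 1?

Insert 822: h=0, slot 0 empty -> index 0.
Insert 567: h=0, slot 0 occupied -> index 1.
Insert 142: h=0, slots 0,1 occupied -> index 2.
Insert 852: h=0, slots 0,1,2 occupied -> index 3.
Table: [822, 567, 142, 852, -]

567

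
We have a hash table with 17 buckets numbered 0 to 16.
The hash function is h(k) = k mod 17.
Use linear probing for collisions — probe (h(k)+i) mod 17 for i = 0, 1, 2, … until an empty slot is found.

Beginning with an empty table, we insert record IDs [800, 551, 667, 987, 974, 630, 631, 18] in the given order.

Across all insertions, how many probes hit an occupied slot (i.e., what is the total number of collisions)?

14

800 hashes to 1; slot 1 is free → place at 1.
551 hashes to 7; slot 7 is free → place at 7.
667 hashes to 4; slot 4 is free → place at 4.
987 hashes to 1; 1 taken → place at 2.
974 hashes to 5; slot 5 is free → place at 5.
630 hashes to 1; 1,2 taken → place at 3.
631 hashes to 2; 2,3,4,5 taken → place at 6.
18 hashes to 1; 1,2,3,4,5,6,7 taken → place at 8.
Table: [_, 800, 987, 630, 667, 974, 631, 551, 18, _, _, _, _, _, _, _, _]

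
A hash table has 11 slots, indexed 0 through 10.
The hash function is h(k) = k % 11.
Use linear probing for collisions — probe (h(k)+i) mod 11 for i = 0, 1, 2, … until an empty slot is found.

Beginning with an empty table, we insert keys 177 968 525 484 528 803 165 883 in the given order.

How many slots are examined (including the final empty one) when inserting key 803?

177: h=1 -> slot 1
968: h=0 -> slot 0
525: h=8 -> slot 8
484: h=0, probe 0,1,2 -> slot 2
528: h=0, probe 0,1,2,3 -> slot 3
803: h=0, probe 0,1,2,3,4 -> slot 4
165: h=0, probe 0,1,2,3,4,5 -> slot 5
883: h=3, probe 3,4,5,6 -> slot 6
Table: [968, 177, 484, 528, 803, 165, 883, ∅, 525, ∅, ∅]

5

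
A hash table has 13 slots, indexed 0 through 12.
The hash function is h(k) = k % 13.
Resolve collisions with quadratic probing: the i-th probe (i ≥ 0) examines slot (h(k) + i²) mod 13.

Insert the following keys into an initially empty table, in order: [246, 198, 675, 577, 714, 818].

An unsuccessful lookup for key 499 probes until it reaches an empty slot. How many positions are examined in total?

2

246: h=12 => slot 12
198: h=3 => slot 3
675: h=12, probe 12,0 => slot 0
577: h=5 => slot 5
714: h=12, probe 12,0,3,8 => slot 8
818: h=12, probe 12,0,3,8,2 => slot 2
Table: [675, ∅, 818, 198, ∅, 577, ∅, ∅, 714, ∅, ∅, ∅, 246]
Lookup 499: h=5, probe 5,6 → slot 6 empty, not found.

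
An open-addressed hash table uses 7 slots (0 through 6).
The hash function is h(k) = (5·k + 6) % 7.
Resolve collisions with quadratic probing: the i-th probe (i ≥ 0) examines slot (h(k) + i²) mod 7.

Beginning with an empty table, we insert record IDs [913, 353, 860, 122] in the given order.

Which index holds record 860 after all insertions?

2

913: h=0 => slot 0
353: h=0, probe 0,1 => slot 1
860: h=1, probe 1,2 => slot 2
122: h=0, probe 0,1,4 => slot 4
Table: [913, 353, 860, -, 122, -, -]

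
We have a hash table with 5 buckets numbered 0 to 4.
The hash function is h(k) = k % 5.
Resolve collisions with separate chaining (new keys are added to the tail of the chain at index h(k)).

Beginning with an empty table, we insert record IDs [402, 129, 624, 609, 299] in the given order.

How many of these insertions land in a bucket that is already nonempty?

402 -> bucket 2
129 -> bucket 4
624 -> bucket 4 (collision)
609 -> bucket 4 (collision)
299 -> bucket 4 (collision)
Final buckets:
0: -
1: -
2: 402
3: -
4: 129 -> 624 -> 609 -> 299

3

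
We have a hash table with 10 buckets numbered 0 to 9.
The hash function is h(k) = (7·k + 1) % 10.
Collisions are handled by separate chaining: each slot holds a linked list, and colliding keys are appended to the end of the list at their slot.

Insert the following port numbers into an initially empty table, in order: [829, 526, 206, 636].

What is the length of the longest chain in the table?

829 -> bucket 4
526 -> bucket 3
206 -> bucket 3 (collision)
636 -> bucket 3 (collision)
Final buckets:
0: -
1: -
2: -
3: 526 -> 206 -> 636
4: 829
5: -
6: -
7: -
8: -
9: -

3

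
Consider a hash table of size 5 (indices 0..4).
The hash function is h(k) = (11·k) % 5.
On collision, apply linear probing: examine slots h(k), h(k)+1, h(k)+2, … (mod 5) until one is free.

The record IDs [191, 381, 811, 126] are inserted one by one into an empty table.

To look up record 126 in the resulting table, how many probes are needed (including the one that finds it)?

191: h=1 => slot 1
381: h=1, probe 1,2 => slot 2
811: h=1, probe 1,2,3 => slot 3
126: h=1, probe 1,2,3,4 => slot 4
Table: [., 191, 381, 811, 126]
Lookup 126: h=1, probe 1,2,3,4 → found at 4.

4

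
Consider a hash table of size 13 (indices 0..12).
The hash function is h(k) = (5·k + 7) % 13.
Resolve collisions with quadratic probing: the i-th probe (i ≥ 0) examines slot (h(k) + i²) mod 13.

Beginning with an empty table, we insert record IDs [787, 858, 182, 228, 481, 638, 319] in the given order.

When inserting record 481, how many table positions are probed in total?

787 hashes to 3; slot 3 is free → place at 3.
858 hashes to 7; slot 7 is free → place at 7.
182 hashes to 7; 7 taken → place at 8.
228 hashes to 3; 3 taken → place at 4.
481 hashes to 7; 7,8 taken → place at 11.
638 hashes to 12; slot 12 is free → place at 12.
319 hashes to 3; 3,4,7,12 taken → place at 6.
Table: [—, —, —, 787, 228, —, 319, 858, 182, —, —, 481, 638]

3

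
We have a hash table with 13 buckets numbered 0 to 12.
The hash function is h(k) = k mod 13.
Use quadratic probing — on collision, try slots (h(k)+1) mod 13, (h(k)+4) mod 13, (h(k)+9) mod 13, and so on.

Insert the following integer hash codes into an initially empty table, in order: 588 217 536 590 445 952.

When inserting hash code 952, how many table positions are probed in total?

Insert 588: h=3, slot 3 empty => index 3.
Insert 217: h=9, slot 9 empty => index 9.
Insert 536: h=3, slot 3 occupied => index 4.
Insert 590: h=5, slot 5 empty => index 5.
Insert 445: h=3, slots 3,4 occupied => index 7.
Insert 952: h=3, slots 3,4,7 occupied => index 12.
Table: [∅, ∅, ∅, 588, 536, 590, ∅, 445, ∅, 217, ∅, ∅, 952]

4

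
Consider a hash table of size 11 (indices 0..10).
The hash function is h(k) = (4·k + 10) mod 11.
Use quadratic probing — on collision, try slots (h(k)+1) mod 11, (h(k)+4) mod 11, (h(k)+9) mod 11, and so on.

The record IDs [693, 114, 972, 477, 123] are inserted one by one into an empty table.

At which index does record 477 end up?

693 hashes to 10; slot 10 is free -> place at 10.
114 hashes to 4; slot 4 is free -> place at 4.
972 hashes to 4; 4 taken -> place at 5.
477 hashes to 4; 4,5 taken -> place at 8.
123 hashes to 7; slot 7 is free -> place at 7.
Table: [., ., ., ., 114, 972, ., 123, 477, ., 693]

8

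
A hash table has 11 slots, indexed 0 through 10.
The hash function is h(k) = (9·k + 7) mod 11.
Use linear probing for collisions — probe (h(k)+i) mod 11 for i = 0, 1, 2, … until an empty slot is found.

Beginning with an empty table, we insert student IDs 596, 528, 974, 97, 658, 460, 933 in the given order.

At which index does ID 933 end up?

4

596: h=3 => slot 3
528: h=7 => slot 7
974: h=6 => slot 6
97: h=0 => slot 0
658: h=0, probe 0,1 => slot 1
460: h=0, probe 0,1,2 => slot 2
933: h=0, probe 0,1,2,3,4 => slot 4
Table: [97, 658, 460, 596, 933, ∅, 974, 528, ∅, ∅, ∅]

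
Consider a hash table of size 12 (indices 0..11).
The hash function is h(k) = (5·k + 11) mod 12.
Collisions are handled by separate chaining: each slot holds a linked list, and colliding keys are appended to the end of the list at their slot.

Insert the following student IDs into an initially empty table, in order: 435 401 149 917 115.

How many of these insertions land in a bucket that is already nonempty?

435 -> bucket 2
401 -> bucket 0
149 -> bucket 0 (collision)
917 -> bucket 0 (collision)
115 -> bucket 10
Final buckets:
0: 401 -> 149 -> 917
1: _
2: 435
3: _
4: _
5: _
6: _
7: _
8: _
9: _
10: 115
11: _

2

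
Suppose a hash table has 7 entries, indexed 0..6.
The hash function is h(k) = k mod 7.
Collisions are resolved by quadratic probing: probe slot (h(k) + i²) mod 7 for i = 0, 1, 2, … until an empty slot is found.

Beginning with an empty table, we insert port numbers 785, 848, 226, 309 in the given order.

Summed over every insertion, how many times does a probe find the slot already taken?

785 hashes to 1; slot 1 is free => place at 1.
848 hashes to 1; 1 taken => place at 2.
226 hashes to 2; 2 taken => place at 3.
309 hashes to 1; 1,2 taken => place at 5.
Table: [., 785, 848, 226, ., 309, .]

4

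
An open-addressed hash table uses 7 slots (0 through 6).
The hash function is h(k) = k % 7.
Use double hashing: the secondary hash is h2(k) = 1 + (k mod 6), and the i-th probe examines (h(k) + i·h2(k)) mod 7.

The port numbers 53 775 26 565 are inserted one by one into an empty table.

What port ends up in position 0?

53 hashes to 4; slot 4 is free => place at 4.
775 hashes to 5; slot 5 is free => place at 5.
26 hashes to 5, h2=3; 5 taken => place at 1.
565 hashes to 5, h2=2; 5 taken => place at 0.
Table: [565, 26, -, -, 53, 775, -]

565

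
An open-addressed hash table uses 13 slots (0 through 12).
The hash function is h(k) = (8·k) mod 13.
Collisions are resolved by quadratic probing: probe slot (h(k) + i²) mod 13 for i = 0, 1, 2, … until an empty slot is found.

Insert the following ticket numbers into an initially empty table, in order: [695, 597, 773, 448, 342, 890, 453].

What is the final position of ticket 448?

695: h=9 -> slot 9
597: h=5 -> slot 5
773: h=9, probe 9,10 -> slot 10
448: h=9, probe 9,10,0 -> slot 0
342: h=6 -> slot 6
890: h=9, probe 9,10,0,5,12 -> slot 12
453: h=10, probe 10,11 -> slot 11
Table: [448, —, —, —, —, 597, 342, —, —, 695, 773, 453, 890]

0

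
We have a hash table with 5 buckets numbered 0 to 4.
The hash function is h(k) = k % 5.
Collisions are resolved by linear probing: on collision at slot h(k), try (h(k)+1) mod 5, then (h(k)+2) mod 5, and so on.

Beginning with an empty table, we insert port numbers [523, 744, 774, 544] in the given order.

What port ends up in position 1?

544

523: h=3 -> slot 3
744: h=4 -> slot 4
774: h=4, probe 4,0 -> slot 0
544: h=4, probe 4,0,1 -> slot 1
Table: [774, 544, —, 523, 744]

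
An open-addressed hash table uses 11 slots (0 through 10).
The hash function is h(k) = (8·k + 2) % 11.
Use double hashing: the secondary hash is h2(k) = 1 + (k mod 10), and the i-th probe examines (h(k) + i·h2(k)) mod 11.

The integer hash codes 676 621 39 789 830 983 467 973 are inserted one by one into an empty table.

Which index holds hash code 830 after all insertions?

676 hashes to 9; slot 9 is free => place at 9.
621 hashes to 9, h2=2; 9 taken => place at 0.
39 hashes to 6; slot 6 is free => place at 6.
789 hashes to 0, h2=10; 0 taken => place at 10.
830 hashes to 9, h2=1; 9,10,0 taken => place at 1.
983 hashes to 1, h2=4; 1 taken => place at 5.
467 hashes to 9, h2=8; 9,6 taken => place at 3.
973 hashes to 9, h2=4; 9 taken => place at 2.
Table: [621, 830, 973, 467, ∅, 983, 39, ∅, ∅, 676, 789]

1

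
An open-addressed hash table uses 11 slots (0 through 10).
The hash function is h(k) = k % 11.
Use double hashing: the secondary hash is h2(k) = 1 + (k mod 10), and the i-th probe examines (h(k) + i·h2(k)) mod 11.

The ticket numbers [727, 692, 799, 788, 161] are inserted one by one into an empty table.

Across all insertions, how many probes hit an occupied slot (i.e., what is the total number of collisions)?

Insert 727: h=1, slot 1 empty → index 1.
Insert 692: h=10, slot 10 empty → index 10.
Insert 799: h=7, slot 7 empty → index 7.
Insert 788: h=7, h2=9, slot 7 occupied → index 5.
Insert 161: h=7, h2=2, slot 7 occupied → index 9.
Table: [—, 727, —, —, —, 788, —, 799, —, 161, 692]

2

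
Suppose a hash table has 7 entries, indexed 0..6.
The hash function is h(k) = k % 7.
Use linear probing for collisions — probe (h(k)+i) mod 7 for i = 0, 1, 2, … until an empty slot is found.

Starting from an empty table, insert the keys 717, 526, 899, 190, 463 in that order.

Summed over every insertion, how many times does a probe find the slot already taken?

6

Insert 717: h=3, slot 3 empty → index 3.
Insert 526: h=1, slot 1 empty → index 1.
Insert 899: h=3, slot 3 occupied → index 4.
Insert 190: h=1, slot 1 occupied → index 2.
Insert 463: h=1, slots 1,2,3,4 occupied → index 5.
Table: [., 526, 190, 717, 899, 463, .]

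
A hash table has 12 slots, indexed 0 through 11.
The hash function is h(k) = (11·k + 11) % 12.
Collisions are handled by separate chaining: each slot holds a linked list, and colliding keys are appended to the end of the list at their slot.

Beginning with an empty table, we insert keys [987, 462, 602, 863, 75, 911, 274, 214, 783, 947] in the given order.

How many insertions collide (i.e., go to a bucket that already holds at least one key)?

Insert 987: h=8, bucket 8 empty → new chain.
Insert 462: h=5, bucket 5 empty → new chain.
Insert 602: h=9, bucket 9 empty → new chain.
Insert 863: h=0, bucket 0 empty → new chain.
Insert 75: h=8, bucket 8 nonempty → append to chain.
Insert 911: h=0, bucket 0 nonempty → append to chain.
Insert 274: h=1, bucket 1 empty → new chain.
Insert 214: h=1, bucket 1 nonempty → append to chain.
Insert 783: h=8, bucket 8 nonempty → append to chain.
Insert 947: h=0, bucket 0 nonempty → append to chain.
Final buckets:
0: 863 -> 911 -> 947
1: 274 -> 214
2: ∅
3: ∅
4: ∅
5: 462
6: ∅
7: ∅
8: 987 -> 75 -> 783
9: 602
10: ∅
11: ∅

5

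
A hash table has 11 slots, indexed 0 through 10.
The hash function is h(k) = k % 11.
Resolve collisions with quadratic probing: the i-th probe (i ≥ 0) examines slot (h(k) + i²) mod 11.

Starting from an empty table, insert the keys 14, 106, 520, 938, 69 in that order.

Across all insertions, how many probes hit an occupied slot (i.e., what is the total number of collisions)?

14 hashes to 3; slot 3 is free => place at 3.
106 hashes to 7; slot 7 is free => place at 7.
520 hashes to 3; 3 taken => place at 4.
938 hashes to 3; 3,4,7 taken => place at 1.
69 hashes to 3; 3,4,7,1 taken => place at 8.
Table: [∅, 938, ∅, 14, 520, ∅, ∅, 106, 69, ∅, ∅]

8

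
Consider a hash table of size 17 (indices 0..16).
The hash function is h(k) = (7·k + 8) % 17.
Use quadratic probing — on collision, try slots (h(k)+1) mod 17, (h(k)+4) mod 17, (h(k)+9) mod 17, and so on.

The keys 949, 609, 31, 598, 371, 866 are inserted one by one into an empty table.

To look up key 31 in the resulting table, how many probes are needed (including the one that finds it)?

949: h=4 => slot 4
609: h=4, probe 4,5 => slot 5
31: h=4, probe 4,5,8 => slot 8
598: h=12 => slot 12
371: h=4, probe 4,5,8,13 => slot 13
866: h=1 => slot 1
Table: [., 866, ., ., 949, 609, ., ., 31, ., ., ., 598, 371, ., ., .]
Lookup 31: h=4, probe 4,5,8 → found at 8.

3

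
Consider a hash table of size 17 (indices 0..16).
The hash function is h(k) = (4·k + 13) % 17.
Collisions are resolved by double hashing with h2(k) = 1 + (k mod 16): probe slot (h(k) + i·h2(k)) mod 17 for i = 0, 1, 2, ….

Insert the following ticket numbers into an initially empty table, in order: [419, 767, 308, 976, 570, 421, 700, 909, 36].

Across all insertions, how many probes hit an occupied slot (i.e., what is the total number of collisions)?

4

Insert 419: h=6, slot 6 empty => index 6.
Insert 767: h=4, slot 4 empty => index 4.
Insert 308: h=4, h2=5, slot 4 occupied => index 9.
Insert 976: h=7, slot 7 empty => index 7.
Insert 570: h=15, slot 15 empty => index 15.
Insert 421: h=14, slot 14 empty => index 14.
Insert 700: h=8, slot 8 empty => index 8.
Insert 909: h=11, slot 11 empty => index 11.
Insert 36: h=4, h2=5, slots 4,9,14 occupied => index 2.
Table: [-, -, 36, -, 767, -, 419, 976, 700, 308, -, 909, -, -, 421, 570, -]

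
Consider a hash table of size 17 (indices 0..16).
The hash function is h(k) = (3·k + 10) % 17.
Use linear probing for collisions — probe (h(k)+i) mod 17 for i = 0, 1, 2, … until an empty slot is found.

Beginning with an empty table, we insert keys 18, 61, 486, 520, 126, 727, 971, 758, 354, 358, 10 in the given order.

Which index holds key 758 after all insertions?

9

18: h=13 -> slot 13
61: h=6 -> slot 6
486: h=6, probe 6,7 -> slot 7
520: h=6, probe 6,7,8 -> slot 8
126: h=14 -> slot 14
727: h=15 -> slot 15
971: h=16 -> slot 16
758: h=6, probe 6,7,8,9 -> slot 9
354: h=1 -> slot 1
358: h=13, probe 13,14,15,16,0 -> slot 0
10: h=6, probe 6,7,8,9,10 -> slot 10
Table: [358, 354, —, —, —, —, 61, 486, 520, 758, 10, —, —, 18, 126, 727, 971]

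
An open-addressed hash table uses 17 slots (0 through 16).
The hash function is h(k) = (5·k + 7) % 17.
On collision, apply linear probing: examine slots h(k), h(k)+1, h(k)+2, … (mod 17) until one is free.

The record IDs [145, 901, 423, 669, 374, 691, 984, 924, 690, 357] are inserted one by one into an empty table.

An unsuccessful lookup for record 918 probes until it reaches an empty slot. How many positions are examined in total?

145: h=1 → slot 1
901: h=7 → slot 7
423: h=14 → slot 14
669: h=3 → slot 3
374: h=7, probe 7,8 → slot 8
691: h=11 → slot 11
984: h=14, probe 14,15 → slot 15
924: h=3, probe 3,4 → slot 4
690: h=6 → slot 6
357: h=7, probe 7,8,9 → slot 9
Table: [∅, 145, ∅, 669, 924, ∅, 690, 901, 374, 357, ∅, 691, ∅, ∅, 423, 984, ∅]
Lookup 918: h=7, probe 7,8,9,10 → slot 10 empty, not found.

4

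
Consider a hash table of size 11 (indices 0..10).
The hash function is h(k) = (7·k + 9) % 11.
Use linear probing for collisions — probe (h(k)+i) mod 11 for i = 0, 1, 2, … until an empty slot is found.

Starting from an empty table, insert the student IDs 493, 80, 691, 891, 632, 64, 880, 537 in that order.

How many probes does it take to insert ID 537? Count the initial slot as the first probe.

8

493: h=6 => slot 6
80: h=8 => slot 8
691: h=6, probe 6,7 => slot 7
891: h=9 => slot 9
632: h=0 => slot 0
64: h=6, probe 6,7,8,9,10 => slot 10
880: h=9, probe 9,10,0,1 => slot 1
537: h=6, probe 6,7,8,9,10,0,1,2 => slot 2
Table: [632, 880, 537, —, —, —, 493, 691, 80, 891, 64]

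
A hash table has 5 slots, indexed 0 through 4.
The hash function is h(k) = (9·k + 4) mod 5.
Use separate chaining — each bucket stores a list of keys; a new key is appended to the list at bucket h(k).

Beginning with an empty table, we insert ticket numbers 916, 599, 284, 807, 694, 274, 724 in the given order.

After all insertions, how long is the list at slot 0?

5

Insert 916: h=3, bucket 3 empty -> new chain.
Insert 599: h=0, bucket 0 empty -> new chain.
Insert 284: h=0, bucket 0 nonempty -> append to chain.
Insert 807: h=2, bucket 2 empty -> new chain.
Insert 694: h=0, bucket 0 nonempty -> append to chain.
Insert 274: h=0, bucket 0 nonempty -> append to chain.
Insert 724: h=0, bucket 0 nonempty -> append to chain.
Final buckets:
0: 599 -> 284 -> 694 -> 274 -> 724
1: -
2: 807
3: 916
4: -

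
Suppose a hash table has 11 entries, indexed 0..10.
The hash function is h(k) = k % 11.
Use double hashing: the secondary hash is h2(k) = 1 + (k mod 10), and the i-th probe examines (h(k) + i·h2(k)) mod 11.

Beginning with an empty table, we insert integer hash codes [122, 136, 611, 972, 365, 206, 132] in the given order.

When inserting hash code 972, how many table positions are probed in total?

Insert 122: h=1, slot 1 empty → index 1.
Insert 136: h=4, slot 4 empty → index 4.
Insert 611: h=6, slot 6 empty → index 6.
Insert 972: h=4, h2=3, slot 4 occupied → index 7.
Insert 365: h=2, slot 2 empty → index 2.
Insert 206: h=8, slot 8 empty → index 8.
Insert 132: h=0, slot 0 empty → index 0.
Table: [132, 122, 365, -, 136, -, 611, 972, 206, -, -]

2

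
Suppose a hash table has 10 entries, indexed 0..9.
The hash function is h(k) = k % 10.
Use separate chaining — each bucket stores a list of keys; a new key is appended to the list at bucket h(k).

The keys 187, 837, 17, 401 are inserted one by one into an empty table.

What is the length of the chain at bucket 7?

Insert 187: h=7, bucket 7 empty -> new chain.
Insert 837: h=7, bucket 7 nonempty -> append to chain.
Insert 17: h=7, bucket 7 nonempty -> append to chain.
Insert 401: h=1, bucket 1 empty -> new chain.
Final buckets:
0: .
1: 401
2: .
3: .
4: .
5: .
6: .
7: 187 -> 837 -> 17
8: .
9: .

3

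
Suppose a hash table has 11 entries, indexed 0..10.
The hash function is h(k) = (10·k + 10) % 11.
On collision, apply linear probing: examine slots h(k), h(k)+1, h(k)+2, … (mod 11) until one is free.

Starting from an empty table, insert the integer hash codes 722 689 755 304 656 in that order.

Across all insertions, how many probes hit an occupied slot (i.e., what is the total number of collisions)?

10

Insert 722: h=3, slot 3 empty -> index 3.
Insert 689: h=3, slot 3 occupied -> index 4.
Insert 755: h=3, slots 3,4 occupied -> index 5.
Insert 304: h=3, slots 3,4,5 occupied -> index 6.
Insert 656: h=3, slots 3,4,5,6 occupied -> index 7.
Table: [—, —, —, 722, 689, 755, 304, 656, —, —, —]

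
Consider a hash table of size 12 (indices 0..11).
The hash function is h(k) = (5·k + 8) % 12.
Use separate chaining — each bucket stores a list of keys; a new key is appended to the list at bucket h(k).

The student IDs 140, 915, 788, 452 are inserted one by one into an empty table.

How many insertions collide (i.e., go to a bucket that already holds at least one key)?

140 -> bucket 0
915 -> bucket 11
788 -> bucket 0 (collision)
452 -> bucket 0 (collision)
Final buckets:
0: 140 -> 788 -> 452
1: ∅
2: ∅
3: ∅
4: ∅
5: ∅
6: ∅
7: ∅
8: ∅
9: ∅
10: ∅
11: 915

2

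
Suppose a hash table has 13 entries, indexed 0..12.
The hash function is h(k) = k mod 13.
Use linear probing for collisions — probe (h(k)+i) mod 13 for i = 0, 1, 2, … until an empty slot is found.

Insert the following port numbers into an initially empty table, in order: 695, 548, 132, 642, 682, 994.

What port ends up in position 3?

132

695 hashes to 6; slot 6 is free => place at 6.
548 hashes to 2; slot 2 is free => place at 2.
132 hashes to 2; 2 taken => place at 3.
642 hashes to 5; slot 5 is free => place at 5.
682 hashes to 6; 6 taken => place at 7.
994 hashes to 6; 6,7 taken => place at 8.
Table: [—, —, 548, 132, —, 642, 695, 682, 994, —, —, —, —]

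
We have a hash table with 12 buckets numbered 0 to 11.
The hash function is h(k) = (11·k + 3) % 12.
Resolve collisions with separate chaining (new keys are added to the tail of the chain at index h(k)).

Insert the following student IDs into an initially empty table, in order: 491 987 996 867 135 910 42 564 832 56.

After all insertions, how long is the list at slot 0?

3

Insert 491: h=4, bucket 4 empty -> new chain.
Insert 987: h=0, bucket 0 empty -> new chain.
Insert 996: h=3, bucket 3 empty -> new chain.
Insert 867: h=0, bucket 0 nonempty -> append to chain.
Insert 135: h=0, bucket 0 nonempty -> append to chain.
Insert 910: h=5, bucket 5 empty -> new chain.
Insert 42: h=9, bucket 9 empty -> new chain.
Insert 564: h=3, bucket 3 nonempty -> append to chain.
Insert 832: h=11, bucket 11 empty -> new chain.
Insert 56: h=7, bucket 7 empty -> new chain.
Final buckets:
0: 987 -> 867 -> 135
1: .
2: .
3: 996 -> 564
4: 491
5: 910
6: .
7: 56
8: .
9: 42
10: .
11: 832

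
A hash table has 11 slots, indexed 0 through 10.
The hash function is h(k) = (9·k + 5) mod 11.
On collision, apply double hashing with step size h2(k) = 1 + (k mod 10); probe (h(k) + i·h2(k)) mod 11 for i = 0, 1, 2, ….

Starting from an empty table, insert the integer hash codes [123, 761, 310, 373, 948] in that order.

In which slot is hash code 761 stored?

123 hashes to 1; slot 1 is free → place at 1.
761 hashes to 1, h2=2; 1 taken → place at 3.
310 hashes to 1, h2=1; 1 taken → place at 2.
373 hashes to 7; slot 7 is free → place at 7.
948 hashes to 1, h2=9; 1 taken → place at 10.
Table: [∅, 123, 310, 761, ∅, ∅, ∅, 373, ∅, ∅, 948]

3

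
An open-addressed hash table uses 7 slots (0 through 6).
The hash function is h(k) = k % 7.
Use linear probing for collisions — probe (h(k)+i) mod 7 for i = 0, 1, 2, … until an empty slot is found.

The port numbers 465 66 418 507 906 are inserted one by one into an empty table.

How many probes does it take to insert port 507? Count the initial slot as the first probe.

4

465 hashes to 3; slot 3 is free → place at 3.
66 hashes to 3; 3 taken → place at 4.
418 hashes to 5; slot 5 is free → place at 5.
507 hashes to 3; 3,4,5 taken → place at 6.
906 hashes to 3; 3,4,5,6 taken → place at 0.
Table: [906, -, -, 465, 66, 418, 507]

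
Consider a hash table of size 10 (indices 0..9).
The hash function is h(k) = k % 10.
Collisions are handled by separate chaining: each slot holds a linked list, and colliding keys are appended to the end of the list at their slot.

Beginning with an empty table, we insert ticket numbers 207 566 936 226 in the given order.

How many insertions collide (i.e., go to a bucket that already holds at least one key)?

2

Insert 207: h=7, bucket 7 empty -> new chain.
Insert 566: h=6, bucket 6 empty -> new chain.
Insert 936: h=6, bucket 6 nonempty -> append to chain.
Insert 226: h=6, bucket 6 nonempty -> append to chain.
Final buckets:
0: _
1: _
2: _
3: _
4: _
5: _
6: 566 -> 936 -> 226
7: 207
8: _
9: _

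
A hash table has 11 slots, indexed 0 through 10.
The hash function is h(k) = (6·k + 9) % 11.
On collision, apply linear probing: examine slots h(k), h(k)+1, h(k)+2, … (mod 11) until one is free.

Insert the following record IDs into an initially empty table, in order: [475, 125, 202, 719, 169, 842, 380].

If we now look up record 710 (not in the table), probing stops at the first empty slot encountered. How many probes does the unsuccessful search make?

475 hashes to 10; slot 10 is free -> place at 10.
125 hashes to 0; slot 0 is free -> place at 0.
202 hashes to 0; 0 taken -> place at 1.
719 hashes to 0; 0,1 taken -> place at 2.
169 hashes to 0; 0,1,2 taken -> place at 3.
842 hashes to 1; 1,2,3 taken -> place at 4.
380 hashes to 1; 1,2,3,4 taken -> place at 5.
Table: [125, 202, 719, 169, 842, 380, _, _, _, _, 475]
Lookup 710: h=1, probe 1,2,3,4,5,6 → slot 6 empty, not found.

6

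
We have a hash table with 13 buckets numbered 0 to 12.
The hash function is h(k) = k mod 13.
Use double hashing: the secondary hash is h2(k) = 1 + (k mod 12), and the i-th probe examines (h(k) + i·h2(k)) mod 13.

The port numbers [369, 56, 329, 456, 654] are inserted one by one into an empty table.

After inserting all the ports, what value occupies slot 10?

329

Insert 369: h=5, slot 5 empty => index 5.
Insert 56: h=4, slot 4 empty => index 4.
Insert 329: h=4, h2=6, slot 4 occupied => index 10.
Insert 456: h=1, slot 1 empty => index 1.
Insert 654: h=4, h2=7, slot 4 occupied => index 11.
Table: [∅, 456, ∅, ∅, 56, 369, ∅, ∅, ∅, ∅, 329, 654, ∅]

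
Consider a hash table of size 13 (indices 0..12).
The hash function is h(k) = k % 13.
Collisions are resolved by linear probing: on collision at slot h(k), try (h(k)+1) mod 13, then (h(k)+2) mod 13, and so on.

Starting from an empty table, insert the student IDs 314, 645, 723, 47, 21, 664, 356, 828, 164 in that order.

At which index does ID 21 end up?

Insert 314: h=2, slot 2 empty -> index 2.
Insert 645: h=8, slot 8 empty -> index 8.
Insert 723: h=8, slot 8 occupied -> index 9.
Insert 47: h=8, slots 8,9 occupied -> index 10.
Insert 21: h=8, slots 8,9,10 occupied -> index 11.
Insert 664: h=1, slot 1 empty -> index 1.
Insert 356: h=5, slot 5 empty -> index 5.
Insert 828: h=9, slots 9,10,11 occupied -> index 12.
Insert 164: h=8, slots 8,9,10,11,12 occupied -> index 0.
Table: [164, 664, 314, —, —, 356, —, —, 645, 723, 47, 21, 828]

11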